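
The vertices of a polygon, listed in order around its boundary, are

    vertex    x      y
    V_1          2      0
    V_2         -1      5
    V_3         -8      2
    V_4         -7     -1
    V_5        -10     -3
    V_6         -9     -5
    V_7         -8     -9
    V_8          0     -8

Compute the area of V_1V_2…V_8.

Cross-terms: 10, 38, 22, 11, 23, 41, 64, 16  ⇒  Σ = 225
Area = |Σ|/2 = 112.5.

112.5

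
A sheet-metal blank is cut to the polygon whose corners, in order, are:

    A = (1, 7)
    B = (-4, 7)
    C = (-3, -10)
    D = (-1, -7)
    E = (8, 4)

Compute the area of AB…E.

105.5

Σ = (35) + (61) + (11) + (52) + (52) = 211
Area = |Σ|/2 = 105.5.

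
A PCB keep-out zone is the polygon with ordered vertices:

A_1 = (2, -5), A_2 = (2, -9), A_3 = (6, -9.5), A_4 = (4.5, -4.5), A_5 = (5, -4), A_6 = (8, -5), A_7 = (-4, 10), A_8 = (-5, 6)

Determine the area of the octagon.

Apply Gauss's area formula: 2A = Σ (x_i·y_{i+1} − x_{i+1}·y_i), indices taken mod 8.
A_1→A_2: (2)(-9) − (2)(-5) = -8
A_2→A_3: (2)(-9.5) − (6)(-9) = 35
A_3→A_4: (6)(-4.5) − (4.5)(-9.5) = 15.75
A_4→A_5: (4.5)(-4) − (5)(-4.5) = 4.5
A_5→A_6: (5)(-5) − (8)(-4) = 7
A_6→A_7: (8)(10) − (-4)(-5) = 60
A_7→A_8: (-4)(6) − (-5)(10) = 26
A_8→A_1: (-5)(-5) − (2)(6) = 13
Σ = 153.25
Area = |Σ|/2 = 76.625.

76.625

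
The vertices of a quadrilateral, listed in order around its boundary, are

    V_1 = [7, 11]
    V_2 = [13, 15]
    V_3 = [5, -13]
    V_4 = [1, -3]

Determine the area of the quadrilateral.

Apply the shoelace formula: 2A = Σ (x_i·y_{i+1} − x_{i+1}·y_i), indices taken mod 4.
Σ = (-38) + (-244) + (-2) + (32) = -252
Area = |Σ|/2 = 126.

126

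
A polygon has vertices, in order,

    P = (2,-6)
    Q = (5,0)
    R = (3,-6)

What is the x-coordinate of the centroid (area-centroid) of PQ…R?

Apply the shoelace (surveyor's) formula. First the cross-terms c_i = x_i·y_{i+1} − x_{i+1}·y_i:
  30, -30, -6  ⇒  2A = -6, A = -3.
Then Σ (x_i + x_{i+1})·c_i = -60, so x̄ = -60 / (6·(-3)) = 10/3.

10/3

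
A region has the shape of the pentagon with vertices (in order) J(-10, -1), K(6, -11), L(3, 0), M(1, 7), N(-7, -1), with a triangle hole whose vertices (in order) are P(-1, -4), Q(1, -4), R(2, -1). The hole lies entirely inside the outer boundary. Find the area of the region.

104.5

Outer boundary:
Σ = (116) + (33) + (21) + (48) + (-3) = 215
Area = |Σ|/2 = 107.5.
Hole:
Apply the shoelace formula: 2A = Σ (x_i·y_{i+1} − x_{i+1}·y_i), indices taken mod 3.
Σ = (8) + (7) + (-9) = 6
Area = |Σ|/2 = 3.
Net area = 107.5 − 3 = 104.5.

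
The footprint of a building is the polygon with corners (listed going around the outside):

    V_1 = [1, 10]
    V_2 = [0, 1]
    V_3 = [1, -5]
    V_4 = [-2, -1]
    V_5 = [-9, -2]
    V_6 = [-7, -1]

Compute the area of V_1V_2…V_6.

45

Apply Gauss's area formula: 2A = Σ (x_i·y_{i+1} − x_{i+1}·y_i), indices taken mod 6.
Σ = (1) + (-1) + (-11) + (-5) + (-5) + (-69) = -90
Area = |Σ|/2 = 45.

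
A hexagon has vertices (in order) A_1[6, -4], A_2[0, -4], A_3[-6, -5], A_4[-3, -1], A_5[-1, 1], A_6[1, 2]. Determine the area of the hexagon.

Apply the shoelace formula: 2A = Σ (x_i·y_{i+1} − x_{i+1}·y_i), indices taken mod 6.
Σ = (-24) + (-24) + (-9) + (-4) + (-3) + (-16) = -80
Area = |Σ|/2 = 40.

40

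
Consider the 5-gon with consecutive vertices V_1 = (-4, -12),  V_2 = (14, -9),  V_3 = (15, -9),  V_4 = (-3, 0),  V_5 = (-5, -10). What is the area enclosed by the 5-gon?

118

Apply the surveyor's formula: 2A = Σ (x_i·y_{i+1} − x_{i+1}·y_i), indices taken mod 5.
Cross-terms: 204, 9, -27, 30, 20  ⇒  Σ = 236
Area = |Σ|/2 = 118.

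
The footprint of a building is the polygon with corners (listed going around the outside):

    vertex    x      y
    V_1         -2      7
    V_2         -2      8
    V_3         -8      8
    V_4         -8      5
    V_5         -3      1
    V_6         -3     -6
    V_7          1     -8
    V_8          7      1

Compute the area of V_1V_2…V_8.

Apply Gauss's area formula: 2A = Σ (x_i·y_{i+1} − x_{i+1}·y_i), indices taken mod 8.
Cross-terms: -2, 48, 24, 7, 21, 30, 57, 51  ⇒  Σ = 236
Area = |Σ|/2 = 118.

118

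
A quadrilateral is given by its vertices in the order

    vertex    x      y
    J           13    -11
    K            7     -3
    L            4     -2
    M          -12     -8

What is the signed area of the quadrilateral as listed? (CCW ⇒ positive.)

108

Apply Gauss's area formula: 2A = Σ (x_i·y_{i+1} − x_{i+1}·y_i), indices taken mod 4.
Σ = (38) + (-2) + (-56) + (236) = 216
Signed area = Σ/2 = 108 (positive ⇒ counter-clockwise traversal).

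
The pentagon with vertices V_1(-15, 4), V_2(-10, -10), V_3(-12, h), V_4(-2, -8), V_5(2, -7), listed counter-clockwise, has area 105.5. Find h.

The doubled signed area Σ (x_i y_{i+1} − x_{i+1} y_i) is linear in h.
With h=0 it equals 99; the coefficient of h is -8 (from the two edges through V_3).
So -8·h + 99 = 2·105.5 = 211 ⇒ h = -14.

-14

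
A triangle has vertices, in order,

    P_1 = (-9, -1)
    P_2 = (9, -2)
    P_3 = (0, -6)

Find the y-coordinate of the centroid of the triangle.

-3

Apply the shoelace formula. First the cross-terms c_i = x_i·y_{i+1} − x_{i+1}·y_i:
  27, -54, -54  ⇒  2A = -81, A = -40.5.
Then Σ (y_i + y_{i+1})·c_i = 729, so ȳ = 729 / (6·(-40.5)) = -3.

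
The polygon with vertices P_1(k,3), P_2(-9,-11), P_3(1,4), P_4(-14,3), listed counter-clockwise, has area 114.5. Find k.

The doubled signed area Σ (x_i y_{i+1} − x_{i+1} y_i) is linear in k.
With k=0 it equals 19; the coefficient of k is -14 (from the two edges through P_1).
So -14·k + 19 = 2·114.5 = 229 ⇒ k = -15.

-15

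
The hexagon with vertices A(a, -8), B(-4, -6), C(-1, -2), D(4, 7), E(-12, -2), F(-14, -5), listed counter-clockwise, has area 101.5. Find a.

-12

The doubled signed area Σ (x_i y_{i+1} − x_{i+1} y_i) is linear in a.
With a=0 it equals 191; the coefficient of a is -1 (from the two edges through A).
So -1·a + 191 = 2·101.5 = 203 ⇒ a = -12.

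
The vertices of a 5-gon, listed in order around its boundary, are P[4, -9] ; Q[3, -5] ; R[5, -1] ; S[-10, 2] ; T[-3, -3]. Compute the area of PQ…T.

Apply the surveyor's formula: 2A = Σ (x_i·y_{i+1} − x_{i+1}·y_i), indices taken mod 5.
Cross-terms: 7, 22, 0, 36, 39  ⇒  Σ = 104
Area = |Σ|/2 = 52.

52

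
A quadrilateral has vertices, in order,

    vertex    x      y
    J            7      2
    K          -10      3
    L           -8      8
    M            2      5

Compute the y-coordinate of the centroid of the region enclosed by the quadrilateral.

Apply the shoelace formula. First the cross-terms c_i = x_i·y_{i+1} − x_{i+1}·y_i:
  41, -56, -56, -31  ⇒  2A = -102, A = -51.
Then Σ (y_i + y_{i+1})·c_i = -1356, so ȳ = -1356 / (6·(-51)) = 226/51.

226/51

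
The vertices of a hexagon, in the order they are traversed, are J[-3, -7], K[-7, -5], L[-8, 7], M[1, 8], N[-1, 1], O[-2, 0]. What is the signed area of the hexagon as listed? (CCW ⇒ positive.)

Apply the shoelace (surveyor's) formula: 2A = Σ (x_i·y_{i+1} − x_{i+1}·y_i), indices taken mod 6.
Σ = (-34) + (-89) + (-71) + (9) + (2) + (14) = -169
Signed area = Σ/2 = -84.5 (negative ⇒ clockwise traversal).

-84.5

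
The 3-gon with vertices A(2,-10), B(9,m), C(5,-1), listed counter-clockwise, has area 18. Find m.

-1

The doubled signed area Σ (x_i y_{i+1} − x_{i+1} y_i) is linear in m.
With m=0 it equals 33; the coefficient of m is -3 (from the two edges through B).
So -3·m + 33 = 2·18 = 36 ⇒ m = -1.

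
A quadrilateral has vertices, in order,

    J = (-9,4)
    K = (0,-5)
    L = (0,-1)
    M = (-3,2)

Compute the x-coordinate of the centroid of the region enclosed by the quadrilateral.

Apply the shoelace (surveyor's) formula. First the cross-terms c_i = x_i·y_{i+1} − x_{i+1}·y_i:
  45, 0, -3, 6  ⇒  2A = 48, A = 24.
Then Σ (x_i + x_{i+1})·c_i = -468, so x̄ = -468 / (6·24) = -3.25.

-3.25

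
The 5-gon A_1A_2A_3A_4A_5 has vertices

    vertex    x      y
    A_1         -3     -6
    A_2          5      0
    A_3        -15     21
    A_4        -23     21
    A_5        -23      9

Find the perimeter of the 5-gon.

84

|A_1A_2| = √((8)² + (6)²) = √100 = 10
|A_2A_3| = √((-20)² + (21)²) = √841 = 29
|A_3A_4| = √((-8)² + (0)²) = √64 = 8
|A_4A_5| = √((0)² + (-12)²) = √144 = 12
|A_5A_1| = √((20)² + (-15)²) = √625 = 25
Perimeter = 10 + 29 + 8 + 12 + 25 = 84.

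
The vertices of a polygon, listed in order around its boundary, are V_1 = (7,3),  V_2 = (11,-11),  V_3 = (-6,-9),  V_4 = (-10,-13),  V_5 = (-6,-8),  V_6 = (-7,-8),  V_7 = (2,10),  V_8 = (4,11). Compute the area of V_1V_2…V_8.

V_1→V_2: (7)(-11) − (11)(3) = -110
V_2→V_3: (11)(-9) − (-6)(-11) = -165
V_3→V_4: (-6)(-13) − (-10)(-9) = -12
V_4→V_5: (-10)(-8) − (-6)(-13) = 2
V_5→V_6: (-6)(-8) − (-7)(-8) = -8
V_6→V_7: (-7)(10) − (2)(-8) = -54
V_7→V_8: (2)(11) − (4)(10) = -18
V_8→V_1: (4)(3) − (7)(11) = -65
Σ = -430
Area = |Σ|/2 = 215.

215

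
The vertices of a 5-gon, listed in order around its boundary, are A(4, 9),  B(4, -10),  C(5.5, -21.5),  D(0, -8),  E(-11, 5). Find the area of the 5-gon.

179

A→B: (4)(-10) − (4)(9) = -76
B→C: (4)(-21.5) − (5.5)(-10) = -31
C→D: (5.5)(-8) − (0)(-21.5) = -44
D→E: (0)(5) − (-11)(-8) = -88
E→A: (-11)(9) − (4)(5) = -119
Σ = -358
Area = |Σ|/2 = 179.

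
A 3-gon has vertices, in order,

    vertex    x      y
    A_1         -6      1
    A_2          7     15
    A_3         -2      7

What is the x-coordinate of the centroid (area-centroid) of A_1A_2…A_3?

-1/3

Apply the shoelace formula. First the cross-terms c_i = x_i·y_{i+1} − x_{i+1}·y_i:
  -97, 79, 40  ⇒  2A = 22, A = 11.
Then Σ (x_i + x_{i+1})·c_i = -22, so x̄ = -22 / (6·11) = -1/3.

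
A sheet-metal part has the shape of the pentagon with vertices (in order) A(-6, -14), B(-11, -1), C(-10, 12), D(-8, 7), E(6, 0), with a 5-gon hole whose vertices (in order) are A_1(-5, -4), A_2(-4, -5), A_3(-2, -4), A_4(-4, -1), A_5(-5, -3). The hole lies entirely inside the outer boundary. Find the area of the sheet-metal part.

188.5

Outer boundary:
Cross-terms: -148, -142, 26, -42, -84  ⇒  Σ = -390
Area = |Σ|/2 = 195.
Hole:
Apply the shoelace (surveyor's) formula: 2A = Σ (x_i·y_{i+1} − x_{i+1}·y_i), indices taken mod 5.
A_1→A_2: (-5)(-5) − (-4)(-4) = 9
A_2→A_3: (-4)(-4) − (-2)(-5) = 6
A_3→A_4: (-2)(-1) − (-4)(-4) = -14
A_4→A_5: (-4)(-3) − (-5)(-1) = 7
A_5→A_1: (-5)(-4) − (-5)(-3) = 5
Σ = 13
Area = |Σ|/2 = 6.5.
Net area = 195 − 6.5 = 188.5.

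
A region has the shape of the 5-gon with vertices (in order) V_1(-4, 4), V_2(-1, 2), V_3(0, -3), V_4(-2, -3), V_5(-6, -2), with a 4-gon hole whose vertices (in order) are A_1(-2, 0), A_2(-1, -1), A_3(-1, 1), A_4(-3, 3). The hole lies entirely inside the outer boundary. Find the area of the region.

Outer boundary:
V_1→V_2: (-4)(2) − (-1)(4) = -4
V_2→V_3: (-1)(-3) − (0)(2) = 3
V_3→V_4: (0)(-3) − (-2)(-3) = -6
V_4→V_5: (-2)(-2) − (-6)(-3) = -14
V_5→V_1: (-6)(4) − (-4)(-2) = -32
Σ = -53
Area = |Σ|/2 = 26.5.
Hole:
Σ = (2) + (-2) + (0) + (6) = 6
Area = |Σ|/2 = 3.
Net area = 26.5 − 3 = 23.5.

23.5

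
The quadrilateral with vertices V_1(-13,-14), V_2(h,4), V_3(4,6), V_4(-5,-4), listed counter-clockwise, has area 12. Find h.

3

Write out the shoelace sum; only the two edges meeting at V_2 involve h:
2·Area = [((-13)·4 − h·(-14)) + (h·6 − 4·4)] + 32
       = 20·h + -36 = 24
⇒ h = 3.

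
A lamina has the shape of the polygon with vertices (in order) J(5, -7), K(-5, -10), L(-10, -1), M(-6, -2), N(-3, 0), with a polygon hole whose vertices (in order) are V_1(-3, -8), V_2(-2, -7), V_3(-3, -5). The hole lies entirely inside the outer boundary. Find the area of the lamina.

74

Outer boundary:
Apply Gauss's area formula: 2A = Σ (x_i·y_{i+1} − x_{i+1}·y_i), indices taken mod 5.
Σ = (-85) + (-95) + (14) + (-6) + (21) = -151
Area = |Σ|/2 = 75.5.
Hole:
Apply Gauss's area formula: 2A = Σ (x_i·y_{i+1} − x_{i+1}·y_i), indices taken mod 3.
Cross-terms: 5, -11, 9  ⇒  Σ = 3
Area = |Σ|/2 = 1.5.
Net area = 75.5 − 1.5 = 74.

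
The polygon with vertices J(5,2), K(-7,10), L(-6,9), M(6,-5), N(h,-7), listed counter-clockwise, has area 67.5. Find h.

Write out the shoelace sum; only the two edges meeting at N involve h:
2·Area = [(6·(-7) − h·(-5)) + (h·2 − 5·(-7))] + 37
       = 7·h + 30 = 135
⇒ h = 15.

15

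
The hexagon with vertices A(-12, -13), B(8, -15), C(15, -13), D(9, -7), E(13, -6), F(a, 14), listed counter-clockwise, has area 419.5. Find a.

-5

Write out the shoelace sum; only the two edges meeting at F involve a:
2·Area = [(13·14 − a·(-6)) + (a·(-13) − (-12)·14)] + 454
       = -7·a + 804 = 839
⇒ a = -5.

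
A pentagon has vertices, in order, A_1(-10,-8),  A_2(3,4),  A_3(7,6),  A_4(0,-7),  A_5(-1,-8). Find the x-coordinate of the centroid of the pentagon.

Apply Gauss's area formula. First the cross-terms c_i = x_i·y_{i+1} − x_{i+1}·y_i:
  -16, -10, -49, -7, -72  ⇒  2A = -154, A = -77.
Then Σ (x_i + x_{i+1})·c_i = 468, so x̄ = 468 / (6·(-77)) = -78/77.

-78/77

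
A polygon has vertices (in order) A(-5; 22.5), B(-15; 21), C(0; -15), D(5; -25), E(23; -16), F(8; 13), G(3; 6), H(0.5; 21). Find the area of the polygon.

819.875

Σ = (232.5) + (225) + (75) + (495) + (427) + (9) + (60) + (116.25) = 1639.75
Area = |Σ|/2 = 819.875.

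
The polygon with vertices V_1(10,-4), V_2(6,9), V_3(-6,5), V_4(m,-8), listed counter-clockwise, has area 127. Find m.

The doubled signed area Σ (x_i y_{i+1} − x_{i+1} y_i) is linear in m.
With m=0 it equals 326; the coefficient of m is -9 (from the two edges through V_4).
So -9·m + 326 = 2·127 = 254 ⇒ m = 8.

8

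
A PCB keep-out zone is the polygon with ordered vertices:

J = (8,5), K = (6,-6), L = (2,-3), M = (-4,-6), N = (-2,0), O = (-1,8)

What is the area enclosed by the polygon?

Apply the shoelace formula: 2A = Σ (x_i·y_{i+1} − x_{i+1}·y_i), indices taken mod 6.
Σ = (-78) + (-6) + (-24) + (-12) + (-16) + (-69) = -205
Area = |Σ|/2 = 102.5.

102.5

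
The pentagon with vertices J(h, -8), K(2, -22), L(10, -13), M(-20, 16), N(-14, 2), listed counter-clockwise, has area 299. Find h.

The doubled signed area Σ (x_i y_{i+1} − x_{i+1} y_i) is linear in h.
With h=0 it equals 406; the coefficient of h is -24 (from the two edges through J).
So -24·h + 406 = 2·299 = 598 ⇒ h = -8.

-8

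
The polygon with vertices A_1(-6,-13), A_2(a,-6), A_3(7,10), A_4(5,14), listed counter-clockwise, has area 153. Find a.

7

The doubled signed area Σ (x_i y_{i+1} − x_{i+1} y_i) is linear in a.
With a=0 it equals 145; the coefficient of a is 23 (from the two edges through A_2).
So 23·a + 145 = 2·153 = 306 ⇒ a = 7.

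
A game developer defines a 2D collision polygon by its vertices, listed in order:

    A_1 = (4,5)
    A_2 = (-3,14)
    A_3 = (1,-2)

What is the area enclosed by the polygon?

38

Apply the shoelace formula: 2A = Σ (x_i·y_{i+1} − x_{i+1}·y_i), indices taken mod 3.
A_1→A_2: (4)(14) − (-3)(5) = 71
A_2→A_3: (-3)(-2) − (1)(14) = -8
A_3→A_1: (1)(5) − (4)(-2) = 13
Σ = 76
Area = |Σ|/2 = 38.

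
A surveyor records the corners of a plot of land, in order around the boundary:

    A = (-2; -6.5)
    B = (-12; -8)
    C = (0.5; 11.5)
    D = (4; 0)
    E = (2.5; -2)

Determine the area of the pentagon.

Apply the surveyor's formula: 2A = Σ (x_i·y_{i+1} − x_{i+1}·y_i), indices taken mod 5.
Cross-terms: -62, -134, -46, -8, -20.25  ⇒  Σ = -270.25
Area = |Σ|/2 = 135.125.

135.125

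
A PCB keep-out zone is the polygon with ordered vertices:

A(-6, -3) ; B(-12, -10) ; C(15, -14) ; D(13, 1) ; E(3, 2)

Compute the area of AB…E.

282.5

Σ = (24) + (318) + (197) + (23) + (3) = 565
Area = |Σ|/2 = 282.5.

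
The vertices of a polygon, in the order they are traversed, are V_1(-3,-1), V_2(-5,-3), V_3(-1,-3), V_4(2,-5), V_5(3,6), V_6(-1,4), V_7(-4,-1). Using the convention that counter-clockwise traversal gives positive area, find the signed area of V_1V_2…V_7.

Cross-terms: 4, 12, 11, 27, 18, 17, 1  ⇒  Σ = 90
Signed area = Σ/2 = 45 (positive ⇒ counter-clockwise traversal).

45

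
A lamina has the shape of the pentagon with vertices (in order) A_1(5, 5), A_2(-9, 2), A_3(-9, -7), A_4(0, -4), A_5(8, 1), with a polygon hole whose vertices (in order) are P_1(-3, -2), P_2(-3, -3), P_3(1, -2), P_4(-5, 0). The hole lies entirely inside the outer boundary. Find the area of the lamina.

Outer boundary:
Cross-terms: 55, 81, 36, 32, 35  ⇒  Σ = 239
Area = |Σ|/2 = 119.5.
Hole:
P_1→P_2: (-3)(-3) − (-3)(-2) = 3
P_2→P_3: (-3)(-2) − (1)(-3) = 9
P_3→P_4: (1)(0) − (-5)(-2) = -10
P_4→P_1: (-5)(-2) − (-3)(0) = 10
Σ = 12
Area = |Σ|/2 = 6.
Net area = 119.5 − 6 = 113.5.

113.5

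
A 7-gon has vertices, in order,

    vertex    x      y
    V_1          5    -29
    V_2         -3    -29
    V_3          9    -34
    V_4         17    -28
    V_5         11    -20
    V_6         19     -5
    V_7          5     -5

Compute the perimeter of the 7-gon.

96

|V_1V_2| = √((-8)² + (0)²) = √64 = 8
|V_2V_3| = √((12)² + (-5)²) = √169 = 13
|V_3V_4| = √((8)² + (6)²) = √100 = 10
|V_4V_5| = √((-6)² + (8)²) = √100 = 10
|V_5V_6| = √((8)² + (15)²) = √289 = 17
|V_6V_7| = √((-14)² + (0)²) = √196 = 14
|V_7V_1| = √((0)² + (-24)²) = √576 = 24
Perimeter = 8 + 13 + 10 + 10 + 17 + 14 + 24 = 96.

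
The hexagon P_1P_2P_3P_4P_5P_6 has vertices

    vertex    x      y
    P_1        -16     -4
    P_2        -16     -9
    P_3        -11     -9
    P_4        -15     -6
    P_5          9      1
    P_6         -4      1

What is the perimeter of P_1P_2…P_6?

66

|P_1P_2| = √((0)² + (-5)²) = √25 = 5
|P_2P_3| = √((5)² + (0)²) = √25 = 5
|P_3P_4| = √((-4)² + (3)²) = √25 = 5
|P_4P_5| = √((24)² + (7)²) = √625 = 25
|P_5P_6| = √((-13)² + (0)²) = √169 = 13
|P_6P_1| = √((-12)² + (-5)²) = √169 = 13
Perimeter = 5 + 5 + 5 + 25 + 13 + 13 = 66.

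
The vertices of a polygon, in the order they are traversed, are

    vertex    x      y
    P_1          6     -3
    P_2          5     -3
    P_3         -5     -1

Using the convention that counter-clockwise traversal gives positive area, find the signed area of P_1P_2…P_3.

-1

Apply the shoelace (surveyor's) formula: 2A = Σ (x_i·y_{i+1} − x_{i+1}·y_i), indices taken mod 3.
Σ = (-3) + (-20) + (21) = -2
Signed area = Σ/2 = -1 (negative ⇒ clockwise traversal).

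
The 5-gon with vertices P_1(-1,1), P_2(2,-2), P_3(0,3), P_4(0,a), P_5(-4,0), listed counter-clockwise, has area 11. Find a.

5

The doubled signed area Σ (x_i y_{i+1} − x_{i+1} y_i) is linear in a.
With a=0 it equals 2; the coefficient of a is 4 (from the two edges through P_4).
So 4·a + 2 = 2·11 = 22 ⇒ a = 5.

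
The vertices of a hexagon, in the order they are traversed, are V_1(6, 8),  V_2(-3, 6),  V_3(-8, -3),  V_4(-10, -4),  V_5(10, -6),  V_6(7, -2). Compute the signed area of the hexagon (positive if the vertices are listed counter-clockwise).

Apply the shoelace (surveyor's) formula: 2A = Σ (x_i·y_{i+1} − x_{i+1}·y_i), indices taken mod 6.
V_1→V_2: (6)(6) − (-3)(8) = 60
V_2→V_3: (-3)(-3) − (-8)(6) = 57
V_3→V_4: (-8)(-4) − (-10)(-3) = 2
V_4→V_5: (-10)(-6) − (10)(-4) = 100
V_5→V_6: (10)(-2) − (7)(-6) = 22
V_6→V_1: (7)(8) − (6)(-2) = 68
Σ = 309
Signed area = Σ/2 = 154.5 (positive ⇒ counter-clockwise traversal).

154.5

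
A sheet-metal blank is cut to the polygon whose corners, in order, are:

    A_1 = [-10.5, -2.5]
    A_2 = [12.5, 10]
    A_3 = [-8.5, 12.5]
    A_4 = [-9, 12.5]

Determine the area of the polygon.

163.75

Σ = (-73.75) + (241.25) + (6.25) + (153.75) = 327.5
Area = |Σ|/2 = 163.75.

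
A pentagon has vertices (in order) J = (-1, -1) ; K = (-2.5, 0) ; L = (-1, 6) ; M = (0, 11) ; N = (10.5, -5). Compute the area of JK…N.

Apply Gauss's area formula: 2A = Σ (x_i·y_{i+1} − x_{i+1}·y_i), indices taken mod 5.
Σ = (-2.5) + (-15) + (-11) + (-115.5) + (-15.5) = -159.5
Area = |Σ|/2 = 79.75.

79.75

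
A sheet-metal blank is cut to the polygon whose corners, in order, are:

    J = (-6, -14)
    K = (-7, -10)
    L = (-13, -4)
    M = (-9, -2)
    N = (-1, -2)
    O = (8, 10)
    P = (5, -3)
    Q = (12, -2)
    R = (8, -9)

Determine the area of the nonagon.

Apply the surveyor's formula: 2A = Σ (x_i·y_{i+1} − x_{i+1}·y_i), indices taken mod 9.
Σ = (-38) + (-102) + (-10) + (16) + (6) + (-74) + (26) + (-92) + (-166) = -434
Area = |Σ|/2 = 217.

217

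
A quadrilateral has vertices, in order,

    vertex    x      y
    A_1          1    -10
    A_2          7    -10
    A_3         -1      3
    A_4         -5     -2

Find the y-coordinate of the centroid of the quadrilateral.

Apply the shoelace formula. First the cross-terms c_i = x_i·y_{i+1} − x_{i+1}·y_i:
  60, 11, 17, 52  ⇒  2A = 140, A = 70.
Then Σ (y_i + y_{i+1})·c_i = -1884, so ȳ = -1884 / (6·70) = -157/35.

-157/35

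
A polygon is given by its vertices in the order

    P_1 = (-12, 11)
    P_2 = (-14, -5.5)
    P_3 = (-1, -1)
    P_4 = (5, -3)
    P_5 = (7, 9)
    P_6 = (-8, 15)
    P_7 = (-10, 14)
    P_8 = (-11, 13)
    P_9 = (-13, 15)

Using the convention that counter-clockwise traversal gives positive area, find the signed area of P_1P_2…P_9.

P_1→P_2: (-12)(-5.5) − (-14)(11) = 220
P_2→P_3: (-14)(-1) − (-1)(-5.5) = 8.5
P_3→P_4: (-1)(-3) − (5)(-1) = 8
P_4→P_5: (5)(9) − (7)(-3) = 66
P_5→P_6: (7)(15) − (-8)(9) = 177
P_6→P_7: (-8)(14) − (-10)(15) = 38
P_7→P_8: (-10)(13) − (-11)(14) = 24
P_8→P_9: (-11)(15) − (-13)(13) = 4
P_9→P_1: (-13)(11) − (-12)(15) = 37
Σ = 582.5
Signed area = Σ/2 = 291.25 (positive ⇒ counter-clockwise traversal).

291.25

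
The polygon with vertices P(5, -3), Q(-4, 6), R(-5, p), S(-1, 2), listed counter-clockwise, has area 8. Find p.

5

The doubled signed area Σ (x_i y_{i+1} − x_{i+1} y_i) is linear in p.
With p=0 it equals 31; the coefficient of p is -3 (from the two edges through R).
So -3·p + 31 = 2·8 = 16 ⇒ p = 5.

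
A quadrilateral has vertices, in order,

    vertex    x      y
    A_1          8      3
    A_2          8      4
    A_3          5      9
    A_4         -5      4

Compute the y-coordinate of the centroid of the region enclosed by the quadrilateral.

Apply the shoelace formula. First the cross-terms c_i = x_i·y_{i+1} − x_{i+1}·y_i:
  8, 52, 65, -47  ⇒  2A = 78, A = 39.
Then Σ (y_i + y_{i+1})·c_i = 1248, so ȳ = 1248 / (6·39) = 16/3.

16/3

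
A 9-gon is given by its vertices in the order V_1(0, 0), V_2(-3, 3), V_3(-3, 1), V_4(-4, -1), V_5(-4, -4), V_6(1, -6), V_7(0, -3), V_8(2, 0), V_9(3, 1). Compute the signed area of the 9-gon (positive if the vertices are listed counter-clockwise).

29

Apply Gauss's area formula: 2A = Σ (x_i·y_{i+1} − x_{i+1}·y_i), indices taken mod 9.
V_1→V_2: (0)(3) − (-3)(0) = 0
V_2→V_3: (-3)(1) − (-3)(3) = 6
V_3→V_4: (-3)(-1) − (-4)(1) = 7
V_4→V_5: (-4)(-4) − (-4)(-1) = 12
V_5→V_6: (-4)(-6) − (1)(-4) = 28
V_6→V_7: (1)(-3) − (0)(-6) = -3
V_7→V_8: (0)(0) − (2)(-3) = 6
V_8→V_9: (2)(1) − (3)(0) = 2
V_9→V_1: (3)(0) − (0)(1) = 0
Σ = 58
Signed area = Σ/2 = 29 (positive ⇒ counter-clockwise traversal).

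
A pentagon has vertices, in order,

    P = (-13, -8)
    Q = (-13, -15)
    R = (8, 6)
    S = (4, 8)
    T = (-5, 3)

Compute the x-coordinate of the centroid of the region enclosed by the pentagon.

Apply the surveyor's formula. First the cross-terms c_i = x_i·y_{i+1} − x_{i+1}·y_i:
  91, 42, 40, 52, 79  ⇒  2A = 304, A = 152.
Then Σ (x_i + x_{i+1})·c_i = -3570, so x̄ = -3570 / (6·152) = -595/152.

-595/152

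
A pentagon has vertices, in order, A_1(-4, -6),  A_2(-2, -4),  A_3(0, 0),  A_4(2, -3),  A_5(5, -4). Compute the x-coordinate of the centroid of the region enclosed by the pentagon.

Apply Gauss's area formula. First the cross-terms c_i = x_i·y_{i+1} − x_{i+1}·y_i:
  4, 0, 0, 7, -46  ⇒  2A = -35, A = -17.5.
Then Σ (x_i + x_{i+1})·c_i = -21, so x̄ = -21 / (6·(-17.5)) = 0.2.

0.2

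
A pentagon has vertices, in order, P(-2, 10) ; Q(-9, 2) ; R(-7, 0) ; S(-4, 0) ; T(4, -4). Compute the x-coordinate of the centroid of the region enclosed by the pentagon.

-553/222

Apply the shoelace (surveyor's) formula. First the cross-terms c_i = x_i·y_{i+1} − x_{i+1}·y_i:
  86, 14, 0, 16, 32  ⇒  2A = 148, A = 74.
Then Σ (x_i + x_{i+1})·c_i = -1106, so x̄ = -1106 / (6·74) = -553/222.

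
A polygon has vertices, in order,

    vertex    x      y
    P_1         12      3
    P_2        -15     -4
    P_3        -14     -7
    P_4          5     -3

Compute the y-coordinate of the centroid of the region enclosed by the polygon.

-653/261

Apply the surveyor's formula. First the cross-terms c_i = x_i·y_{i+1} − x_{i+1}·y_i:
  -3, 49, 77, 51  ⇒  2A = 174, A = 87.
Then Σ (y_i + y_{i+1})·c_i = -1306, so ȳ = -1306 / (6·87) = -653/261.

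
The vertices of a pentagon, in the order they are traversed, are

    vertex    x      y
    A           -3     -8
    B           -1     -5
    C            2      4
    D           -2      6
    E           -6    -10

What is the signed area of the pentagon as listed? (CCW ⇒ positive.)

53.5

Apply the shoelace (surveyor's) formula: 2A = Σ (x_i·y_{i+1} − x_{i+1}·y_i), indices taken mod 5.
Σ = (7) + (6) + (20) + (56) + (18) = 107
Signed area = Σ/2 = 53.5 (positive ⇒ counter-clockwise traversal).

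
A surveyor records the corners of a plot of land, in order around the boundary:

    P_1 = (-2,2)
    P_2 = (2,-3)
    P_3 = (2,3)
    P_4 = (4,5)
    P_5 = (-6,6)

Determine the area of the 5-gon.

Apply the shoelace formula: 2A = Σ (x_i·y_{i+1} − x_{i+1}·y_i), indices taken mod 5.
Σ = (2) + (12) + (-2) + (54) + (0) = 66
Area = |Σ|/2 = 33.

33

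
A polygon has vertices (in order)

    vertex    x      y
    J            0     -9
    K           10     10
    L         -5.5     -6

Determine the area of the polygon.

Σ = (90) + (-5) + (49.5) = 134.5
Area = |Σ|/2 = 67.25.

67.25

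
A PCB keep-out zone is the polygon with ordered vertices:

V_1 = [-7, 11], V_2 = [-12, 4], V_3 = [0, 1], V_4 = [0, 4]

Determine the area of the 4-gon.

Cross-terms: 104, -12, 0, 28  ⇒  Σ = 120
Area = |Σ|/2 = 60.

60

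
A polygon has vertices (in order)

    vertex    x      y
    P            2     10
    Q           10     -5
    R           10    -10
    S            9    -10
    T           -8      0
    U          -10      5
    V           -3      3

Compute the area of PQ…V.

170.5

Apply the shoelace formula: 2A = Σ (x_i·y_{i+1} − x_{i+1}·y_i), indices taken mod 7.
P→Q: (2)(-5) − (10)(10) = -110
Q→R: (10)(-10) − (10)(-5) = -50
R→S: (10)(-10) − (9)(-10) = -10
S→T: (9)(0) − (-8)(-10) = -80
T→U: (-8)(5) − (-10)(0) = -40
U→V: (-10)(3) − (-3)(5) = -15
V→P: (-3)(10) − (2)(3) = -36
Σ = -341
Area = |Σ|/2 = 170.5.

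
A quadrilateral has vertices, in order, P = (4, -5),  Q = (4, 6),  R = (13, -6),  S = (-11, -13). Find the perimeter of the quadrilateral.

|PQ| = √((0)² + (11)²) = √121 = 11
|QR| = √((9)² + (-12)²) = √225 = 15
|RS| = √((-24)² + (-7)²) = √625 = 25
|SP| = √((15)² + (8)²) = √289 = 17
Perimeter = 11 + 15 + 25 + 17 = 68.

68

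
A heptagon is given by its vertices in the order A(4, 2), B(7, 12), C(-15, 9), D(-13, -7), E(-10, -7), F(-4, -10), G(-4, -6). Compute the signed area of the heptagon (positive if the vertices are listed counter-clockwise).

296

Cross-terms: 34, 243, 222, 21, 72, -16, 16  ⇒  Σ = 592
Signed area = Σ/2 = 296 (positive ⇒ counter-clockwise traversal).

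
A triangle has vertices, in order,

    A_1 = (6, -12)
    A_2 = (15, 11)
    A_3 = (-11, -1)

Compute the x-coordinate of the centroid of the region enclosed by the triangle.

Apply the shoelace formula. First the cross-terms c_i = x_i·y_{i+1} − x_{i+1}·y_i:
  246, 106, 138  ⇒  2A = 490, A = 245.
Then Σ (x_i + x_{i+1})·c_i = 4900, so x̄ = 4900 / (6·245) = 10/3.

10/3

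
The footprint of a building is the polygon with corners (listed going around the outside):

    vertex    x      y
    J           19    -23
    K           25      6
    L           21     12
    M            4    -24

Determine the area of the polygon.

Σ = (689) + (174) + (-552) + (364) = 675
Area = |Σ|/2 = 337.5.

337.5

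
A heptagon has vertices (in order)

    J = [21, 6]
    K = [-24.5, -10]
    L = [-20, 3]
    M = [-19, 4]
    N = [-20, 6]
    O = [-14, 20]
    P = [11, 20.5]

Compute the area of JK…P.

790.5

Σ = (-63) + (-273.5) + (-23) + (-34) + (-316) + (-507) + (-364.5) = -1581
Area = |Σ|/2 = 790.5.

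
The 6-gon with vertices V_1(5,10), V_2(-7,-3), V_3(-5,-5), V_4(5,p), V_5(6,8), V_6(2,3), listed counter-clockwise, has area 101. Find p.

Write out the shoelace sum; only the two edges meeting at V_4 involve p:
2·Area = [((-5)·p − 5·(-5)) + (5·8 − 6·p)] + 82
       = -11·p + 147 = 202
⇒ p = -5.

-5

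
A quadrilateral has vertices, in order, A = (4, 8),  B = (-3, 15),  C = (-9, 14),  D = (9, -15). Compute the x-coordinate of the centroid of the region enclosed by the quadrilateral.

Apply Gauss's area formula. First the cross-terms c_i = x_i·y_{i+1} − x_{i+1}·y_i:
  84, 93, 9, 132  ⇒  2A = 318, A = 159.
Then Σ (x_i + x_{i+1})·c_i = 684, so x̄ = 684 / (6·159) = 38/53.

38/53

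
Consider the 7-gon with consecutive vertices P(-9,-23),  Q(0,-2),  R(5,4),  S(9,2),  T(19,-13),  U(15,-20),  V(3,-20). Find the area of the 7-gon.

413.5

Σ = (18) + (10) + (-26) + (-155) + (-185) + (-240) + (-249) = -827
Area = |Σ|/2 = 413.5.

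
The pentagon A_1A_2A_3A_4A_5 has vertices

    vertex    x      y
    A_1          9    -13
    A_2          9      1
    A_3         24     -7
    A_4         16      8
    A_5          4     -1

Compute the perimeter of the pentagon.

76

|A_1A_2| = √((0)² + (14)²) = √196 = 14
|A_2A_3| = √((15)² + (-8)²) = √289 = 17
|A_3A_4| = √((-8)² + (15)²) = √289 = 17
|A_4A_5| = √((-12)² + (-9)²) = √225 = 15
|A_5A_1| = √((5)² + (-12)²) = √169 = 13
Perimeter = 14 + 17 + 17 + 15 + 13 = 76.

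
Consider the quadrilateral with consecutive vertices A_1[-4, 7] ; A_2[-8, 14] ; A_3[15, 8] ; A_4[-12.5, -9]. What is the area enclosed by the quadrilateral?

Apply the shoelace formula: 2A = Σ (x_i·y_{i+1} − x_{i+1}·y_i), indices taken mod 4.
Σ = (0) + (-274) + (-35) + (-123.5) = -432.5
Area = |Σ|/2 = 216.25.

216.25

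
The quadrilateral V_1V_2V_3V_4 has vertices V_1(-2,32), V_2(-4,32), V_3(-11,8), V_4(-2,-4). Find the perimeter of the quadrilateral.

|V_1V_2| = √((-2)² + (0)²) = √4 = 2
|V_2V_3| = √((-7)² + (-24)²) = √625 = 25
|V_3V_4| = √((9)² + (-12)²) = √225 = 15
|V_4V_1| = √((0)² + (36)²) = √1296 = 36
Perimeter = 2 + 25 + 15 + 36 = 78.

78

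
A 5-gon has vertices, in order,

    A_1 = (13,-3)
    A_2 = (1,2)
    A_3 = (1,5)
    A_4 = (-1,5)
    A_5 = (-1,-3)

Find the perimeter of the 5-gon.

40

|A_1A_2| = √((-12)² + (5)²) = √169 = 13
|A_2A_3| = √((0)² + (3)²) = √9 = 3
|A_3A_4| = √((-2)² + (0)²) = √4 = 2
|A_4A_5| = √((0)² + (-8)²) = √64 = 8
|A_5A_1| = √((14)² + (0)²) = √196 = 14
Perimeter = 13 + 3 + 2 + 8 + 14 = 40.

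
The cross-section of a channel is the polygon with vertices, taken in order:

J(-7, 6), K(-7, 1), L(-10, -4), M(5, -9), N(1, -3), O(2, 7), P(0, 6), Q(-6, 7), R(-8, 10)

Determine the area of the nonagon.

128

Apply the shoelace formula: 2A = Σ (x_i·y_{i+1} − x_{i+1}·y_i), indices taken mod 9.
J→K: (-7)(1) − (-7)(6) = 35
K→L: (-7)(-4) − (-10)(1) = 38
L→M: (-10)(-9) − (5)(-4) = 110
M→N: (5)(-3) − (1)(-9) = -6
N→O: (1)(7) − (2)(-3) = 13
O→P: (2)(6) − (0)(7) = 12
P→Q: (0)(7) − (-6)(6) = 36
Q→R: (-6)(10) − (-8)(7) = -4
R→J: (-8)(6) − (-7)(10) = 22
Σ = 256
Area = |Σ|/2 = 128.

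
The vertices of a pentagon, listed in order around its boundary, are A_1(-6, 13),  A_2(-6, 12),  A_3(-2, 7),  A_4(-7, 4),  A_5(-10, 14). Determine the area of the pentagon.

Σ = (6) + (-18) + (41) + (-58) + (-46) = -75
Area = |Σ|/2 = 37.5.

37.5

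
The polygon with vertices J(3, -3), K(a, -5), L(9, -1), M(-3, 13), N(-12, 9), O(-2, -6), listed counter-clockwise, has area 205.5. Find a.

The doubled signed area Σ (x_i y_{i+1} − x_{i+1} y_i) is linear in a.
With a=0 it equals 387; the coefficient of a is 2 (from the two edges through K).
So 2·a + 387 = 2·205.5 = 411 ⇒ a = 12.

12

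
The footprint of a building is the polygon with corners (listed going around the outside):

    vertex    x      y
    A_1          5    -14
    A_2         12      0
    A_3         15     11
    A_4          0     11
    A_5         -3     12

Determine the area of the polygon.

240

Apply the shoelace formula: 2A = Σ (x_i·y_{i+1} − x_{i+1}·y_i), indices taken mod 5.
Cross-terms: 168, 132, 165, 33, -18  ⇒  Σ = 480
Area = |Σ|/2 = 240.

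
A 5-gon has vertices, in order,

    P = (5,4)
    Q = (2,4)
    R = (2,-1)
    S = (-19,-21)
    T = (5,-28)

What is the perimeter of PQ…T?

94

|PQ| = √((-3)² + (0)²) = √9 = 3
|QR| = √((0)² + (-5)²) = √25 = 5
|RS| = √((-21)² + (-20)²) = √841 = 29
|ST| = √((24)² + (-7)²) = √625 = 25
|TP| = √((0)² + (32)²) = √1024 = 32
Perimeter = 3 + 5 + 29 + 25 + 32 = 94.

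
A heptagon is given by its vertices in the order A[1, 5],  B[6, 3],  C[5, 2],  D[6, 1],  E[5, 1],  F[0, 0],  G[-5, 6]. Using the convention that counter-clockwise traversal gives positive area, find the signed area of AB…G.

-33.5

Apply the surveyor's formula: 2A = Σ (x_i·y_{i+1} − x_{i+1}·y_i), indices taken mod 7.
A→B: (1)(3) − (6)(5) = -27
B→C: (6)(2) − (5)(3) = -3
C→D: (5)(1) − (6)(2) = -7
D→E: (6)(1) − (5)(1) = 1
E→F: (5)(0) − (0)(1) = 0
F→G: (0)(6) − (-5)(0) = 0
G→A: (-5)(5) − (1)(6) = -31
Σ = -67
Signed area = Σ/2 = -33.5 (negative ⇒ clockwise traversal).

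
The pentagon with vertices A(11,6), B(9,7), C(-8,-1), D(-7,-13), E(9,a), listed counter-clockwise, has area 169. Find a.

0

Write out the shoelace sum; only the two edges meeting at E involve a:
2·Area = [((-7)·a − 9·(-13)) + (9·6 − 11·a)] + 167
       = -18·a + 338 = 338
⇒ a = 0.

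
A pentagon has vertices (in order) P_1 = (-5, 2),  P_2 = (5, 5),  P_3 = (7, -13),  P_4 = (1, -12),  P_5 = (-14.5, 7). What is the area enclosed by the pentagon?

183.5

Apply Gauss's area formula: 2A = Σ (x_i·y_{i+1} − x_{i+1}·y_i), indices taken mod 5.
Σ = (-35) + (-100) + (-71) + (-167) + (6) = -367
Area = |Σ|/2 = 183.5.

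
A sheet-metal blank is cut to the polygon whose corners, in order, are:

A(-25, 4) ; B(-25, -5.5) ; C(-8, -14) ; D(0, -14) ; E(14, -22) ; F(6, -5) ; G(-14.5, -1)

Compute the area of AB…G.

Cross-terms: 237.5, 306, 112, 196, 62, -78.5, -83  ⇒  Σ = 752
Area = |Σ|/2 = 376.

376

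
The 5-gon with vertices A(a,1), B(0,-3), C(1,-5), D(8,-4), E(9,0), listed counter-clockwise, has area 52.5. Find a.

-7

Write out the shoelace sum; only the two edges meeting at A involve a:
2·Area = [(9·1 − a·0) + (a·(-3) − 0·1)] + 75
       = -3·a + 84 = 105
⇒ a = -7.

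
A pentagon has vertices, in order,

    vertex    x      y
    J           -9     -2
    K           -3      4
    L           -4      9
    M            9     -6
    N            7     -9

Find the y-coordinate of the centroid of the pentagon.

-308/183

Apply the shoelace (surveyor's) formula. First the cross-terms c_i = x_i·y_{i+1} − x_{i+1}·y_i:
  -42, -11, -57, -39, -95  ⇒  2A = -244, A = -122.
Then Σ (y_i + y_{i+1})·c_i = 1232, so ȳ = 1232 / (6·(-122)) = -308/183.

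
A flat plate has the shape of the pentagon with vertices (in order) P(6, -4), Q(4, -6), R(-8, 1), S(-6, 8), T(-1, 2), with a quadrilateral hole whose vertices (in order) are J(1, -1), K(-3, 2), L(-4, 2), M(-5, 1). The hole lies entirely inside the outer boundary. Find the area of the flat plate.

Outer boundary:
Apply the surveyor's formula: 2A = Σ (x_i·y_{i+1} − x_{i+1}·y_i), indices taken mod 5.
Σ = (-20) + (-44) + (-58) + (-4) + (-8) = -134
Area = |Σ|/2 = 67.
Hole:
Σ = (-1) + (2) + (6) + (4) = 11
Area = |Σ|/2 = 5.5.
Net area = 67 − 5.5 = 61.5.

61.5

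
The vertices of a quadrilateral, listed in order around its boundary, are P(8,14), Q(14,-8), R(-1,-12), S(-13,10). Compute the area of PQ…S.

P→Q: (8)(-8) − (14)(14) = -260
Q→R: (14)(-12) − (-1)(-8) = -176
R→S: (-1)(10) − (-13)(-12) = -166
S→P: (-13)(14) − (8)(10) = -262
Σ = -864
Area = |Σ|/2 = 432.

432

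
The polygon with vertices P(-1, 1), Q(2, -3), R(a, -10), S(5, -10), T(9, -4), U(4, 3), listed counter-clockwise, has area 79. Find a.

The doubled signed area Σ (x_i y_{i+1} − x_{i+1} y_i) is linear in a.
With a=0 it equals 151; the coefficient of a is -7 (from the two edges through R).
So -7·a + 151 = 2·79 = 158 ⇒ a = -1.

-1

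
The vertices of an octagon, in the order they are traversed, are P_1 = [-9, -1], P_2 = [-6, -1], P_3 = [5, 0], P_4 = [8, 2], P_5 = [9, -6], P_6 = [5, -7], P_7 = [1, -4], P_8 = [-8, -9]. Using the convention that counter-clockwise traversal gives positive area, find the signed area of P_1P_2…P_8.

Apply the surveyor's formula: 2A = Σ (x_i·y_{i+1} − x_{i+1}·y_i), indices taken mod 8.
P_1→P_2: (-9)(-1) − (-6)(-1) = 3
P_2→P_3: (-6)(0) − (5)(-1) = 5
P_3→P_4: (5)(2) − (8)(0) = 10
P_4→P_5: (8)(-6) − (9)(2) = -66
P_5→P_6: (9)(-7) − (5)(-6) = -33
P_6→P_7: (5)(-4) − (1)(-7) = -13
P_7→P_8: (1)(-9) − (-8)(-4) = -41
P_8→P_1: (-8)(-1) − (-9)(-9) = -73
Σ = -208
Signed area = Σ/2 = -104 (negative ⇒ clockwise traversal).

-104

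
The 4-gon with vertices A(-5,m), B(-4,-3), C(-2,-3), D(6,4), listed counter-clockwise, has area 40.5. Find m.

The doubled signed area Σ (x_i y_{i+1} − x_{i+1} y_i) is linear in m.
With m=0 it equals 51; the coefficient of m is 10 (from the two edges through A).
So 10·m + 51 = 2·40.5 = 81 ⇒ m = 3.

3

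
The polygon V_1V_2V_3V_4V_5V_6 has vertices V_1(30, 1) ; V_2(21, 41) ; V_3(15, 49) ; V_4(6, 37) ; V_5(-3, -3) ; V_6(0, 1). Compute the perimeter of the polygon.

|V_1V_2| = √((-9)² + (40)²) = √1681 = 41
|V_2V_3| = √((-6)² + (8)²) = √100 = 10
|V_3V_4| = √((-9)² + (-12)²) = √225 = 15
|V_4V_5| = √((-9)² + (-40)²) = √1681 = 41
|V_5V_6| = √((3)² + (4)²) = √25 = 5
|V_6V_1| = √((30)² + (0)²) = √900 = 30
Perimeter = 41 + 10 + 15 + 41 + 5 + 30 = 142.

142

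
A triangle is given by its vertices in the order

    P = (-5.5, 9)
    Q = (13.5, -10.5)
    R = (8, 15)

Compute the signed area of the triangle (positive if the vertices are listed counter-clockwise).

188.625

Apply Gauss's area formula: 2A = Σ (x_i·y_{i+1} − x_{i+1}·y_i), indices taken mod 3.
Cross-terms: -63.75, 286.5, 154.5  ⇒  Σ = 377.25
Signed area = Σ/2 = 188.625 (positive ⇒ counter-clockwise traversal).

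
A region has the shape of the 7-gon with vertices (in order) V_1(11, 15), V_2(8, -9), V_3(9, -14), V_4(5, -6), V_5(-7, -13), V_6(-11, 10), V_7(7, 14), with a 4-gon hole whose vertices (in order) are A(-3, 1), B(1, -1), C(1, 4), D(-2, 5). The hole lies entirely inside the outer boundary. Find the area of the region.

397

Outer boundary:
Apply the shoelace (surveyor's) formula: 2A = Σ (x_i·y_{i+1} − x_{i+1}·y_i), indices taken mod 7.
V_1→V_2: (11)(-9) − (8)(15) = -219
V_2→V_3: (8)(-14) − (9)(-9) = -31
V_3→V_4: (9)(-6) − (5)(-14) = 16
V_4→V_5: (5)(-13) − (-7)(-6) = -107
V_5→V_6: (-7)(10) − (-11)(-13) = -213
V_6→V_7: (-11)(14) − (7)(10) = -224
V_7→V_1: (7)(15) − (11)(14) = -49
Σ = -827
Area = |Σ|/2 = 413.5.
Hole:
Cross-terms: 2, 5, 13, 13  ⇒  Σ = 33
Area = |Σ|/2 = 16.5.
Net area = 413.5 − 16.5 = 397.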